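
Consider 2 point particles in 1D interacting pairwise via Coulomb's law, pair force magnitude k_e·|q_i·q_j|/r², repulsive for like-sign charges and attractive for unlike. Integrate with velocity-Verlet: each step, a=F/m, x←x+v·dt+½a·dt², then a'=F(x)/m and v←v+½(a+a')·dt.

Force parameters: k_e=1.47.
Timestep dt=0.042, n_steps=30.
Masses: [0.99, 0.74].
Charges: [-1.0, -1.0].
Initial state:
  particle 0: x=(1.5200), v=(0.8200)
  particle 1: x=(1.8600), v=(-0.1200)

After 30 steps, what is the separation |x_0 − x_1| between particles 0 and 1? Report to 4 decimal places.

step 0: x0=(1.5200) x1=(1.8600)
step 1: x0=(1.5431) x1=(1.8701)
step 2: x0=(1.5417) x1=(1.9130)
step 3: x0=(1.5213) x1=(1.9813)
step 4: x0=(1.4886) x1=(2.0662)
step 5: x0=(1.4480) x1=(2.1616)
step 6: x0=(1.4022) x1=(2.2638)
step 7: x0=(1.3529) x1=(2.3708)
step 8: x0=(1.3011) x1=(2.4811)
step 9: x0=(1.2474) x1=(2.5940)
step 10: x0=(1.1923) x1=(2.7088)
step 11: x0=(1.1360) x1=(2.8251)
step 12: x0=(1.0788) x1=(2.9427)
step 13: x0=(1.0208) x1=(3.0613)
step 14: x0=(0.9622) x1=(3.1807)
step 15: x0=(0.9031) x1=(3.3008)
step 16: x0=(0.8436) x1=(3.4215)
step 17: x0=(0.7836) x1=(3.5428)
step 18: x0=(0.7233) x1=(3.6645)
step 19: x0=(0.6627) x1=(3.7866)
step 20: x0=(0.6018) x1=(3.9091)
step 21: x0=(0.5407) x1=(4.0319)
step 22: x0=(0.4793) x1=(4.1550)
step 23: x0=(0.4178) x1=(4.2783)
step 24: x0=(0.3561) x1=(4.4019)
step 25: x0=(0.2943) x1=(4.5257)
step 26: x0=(0.2322) x1=(4.6497)
step 27: x0=(0.1701) x1=(4.7739)
step 28: x0=(0.1078) x1=(4.8982)
step 29: x0=(0.0455) x1=(5.0227)
step 30: x0=(-0.0170) x1=(5.1474)

5.1644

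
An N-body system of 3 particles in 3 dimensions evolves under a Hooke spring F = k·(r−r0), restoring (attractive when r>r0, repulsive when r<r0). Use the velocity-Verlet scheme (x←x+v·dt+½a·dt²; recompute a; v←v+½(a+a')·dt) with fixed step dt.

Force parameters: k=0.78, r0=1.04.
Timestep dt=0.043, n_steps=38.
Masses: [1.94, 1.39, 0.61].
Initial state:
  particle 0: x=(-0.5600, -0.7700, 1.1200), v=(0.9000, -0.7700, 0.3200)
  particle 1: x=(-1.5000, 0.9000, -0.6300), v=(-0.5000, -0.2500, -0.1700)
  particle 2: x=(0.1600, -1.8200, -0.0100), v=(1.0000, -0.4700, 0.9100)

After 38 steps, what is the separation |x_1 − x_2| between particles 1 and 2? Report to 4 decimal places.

1.2951

step 0: x0=(-0.5600, -0.7700, 1.1200) x1=(-1.5000, 0.9000, -0.6300) x2=(0.1600, -1.8200, -0.0100)
step 1: x0=(-0.5214, -0.8029, 1.1332) x1=(-1.5206, 0.8878, -0.6365) x2=(0.2013, -1.8375, 0.0292)
step 2: x0=(-0.4831, -0.8353, 1.1453) x1=(-1.5394, 0.8725, -0.6415) x2=(0.2392, -1.8497, 0.0682)
step 3: x0=(-0.4450, -0.8672, 1.1563) x1=(-1.5562, 0.8543, -0.6448) x2=(0.2736, -1.8566, 0.1071)
step 4: x0=(-0.4072, -0.8986, 1.1662) x1=(-1.5710, 0.8330, -0.6464) x2=(0.3044, -1.8583, 0.1456)
step 5: x0=(-0.3699, -0.9294, 1.1750) x1=(-1.5837, 0.8086, -0.6463) x2=(0.3316, -1.8548, 0.1836)
step 6: x0=(-0.3329, -0.9597, 1.1827) x1=(-1.5943, 0.7812, -0.6444) x2=(0.3551, -1.8462, 0.2210)
step 7: x0=(-0.2963, -0.9893, 1.1893) x1=(-1.6026, 0.7508, -0.6407) x2=(0.3749, -1.8327, 0.2577)
step 8: x0=(-0.2603, -1.0182, 1.1949) x1=(-1.6086, 0.7174, -0.6351) x2=(0.3910, -1.8144, 0.2935)
step 9: x0=(-0.2247, -1.0465, 1.1994) x1=(-1.6123, 0.6810, -0.6277) x2=(0.4035, -1.7915, 0.3283)
step 10: x0=(-0.1898, -1.0741, 1.2030) x1=(-1.6137, 0.6417, -0.6184) x2=(0.4125, -1.7643, 0.3619)
step 11: x0=(-0.1554, -1.1010, 1.2056) x1=(-1.6127, 0.5996, -0.6071) x2=(0.4179, -1.7329, 0.3943)
step 12: x0=(-0.1217, -1.1270, 1.2072) x1=(-1.6092, 0.5546, -0.5940) x2=(0.4199, -1.6976, 0.4253)
step 13: x0=(-0.0886, -1.1524, 1.2080) x1=(-1.6034, 0.5070, -0.5789) x2=(0.4186, -1.6586, 0.4548)
step 14: x0=(-0.0563, -1.1769, 1.2079) x1=(-1.5952, 0.4568, -0.5620) x2=(0.4141, -1.6162, 0.4827)
step 15: x0=(-0.0247, -1.2006, 1.2070) x1=(-1.5845, 0.4041, -0.5431) x2=(0.4065, -1.5706, 0.5088)
step 16: x0=(0.0061, -1.2236, 1.2054) x1=(-1.5715, 0.3490, -0.5224) x2=(0.3961, -1.5221, 0.5330)
step 17: x0=(0.0361, -1.2457, 1.2031) x1=(-1.5562, 0.2916, -0.4999) x2=(0.3828, -1.4709, 0.5552)
step 18: x0=(0.0652, -1.2671, 1.2002) x1=(-1.5385, 0.2321, -0.4756) x2=(0.3670, -1.4173, 0.5753)
step 19: x0=(0.0935, -1.2877, 1.1967) x1=(-1.5186, 0.1705, -0.4495) x2=(0.3486, -1.3614, 0.5932)
step 20: x0=(0.1210, -1.3076, 1.1927) x1=(-1.4965, 0.1071, -0.4217) x2=(0.3280, -1.3035, 0.6088)
step 21: x0=(0.1476, -1.3269, 1.1882) x1=(-1.4722, 0.0419, -0.3922) x2=(0.3052, -1.2436, 0.6220)
step 22: x0=(0.1733, -1.3456, 1.1834) x1=(-1.4459, -0.0250, -0.3611) x2=(0.2802, -1.1818, 0.6328)
step 23: x0=(0.1984, -1.3638, 1.1782) x1=(-1.4175, -0.0933, -0.3286) x2=(0.2532, -1.1182, 0.6413)
step 24: x0=(0.2226, -1.3816, 1.1727) x1=(-1.3873, -0.1630, -0.2945) x2=(0.2243, -1.0529, 0.6477)
step 25: x0=(0.2462, -1.3990, 1.1667) x1=(-1.3553, -0.2338, -0.2591) x2=(0.1934, -0.9860, 0.6521)
step 26: x0=(0.2691, -1.4161, 1.1604) x1=(-1.3215, -0.3057, -0.2224) x2=(0.1608, -0.9177, 0.6548)
step 27: x0=(0.2914, -1.4330, 1.1537) x1=(-1.2862, -0.3786, -0.1845) x2=(0.1265, -0.8483, 0.6561)
step 28: x0=(0.3130, -1.4495, 1.1465) x1=(-1.2494, -0.4522, -0.1455) x2=(0.0908, -0.7780, 0.6562)
step 29: x0=(0.3341, -1.4657, 1.1389) x1=(-1.2112, -0.5265, -0.1055) x2=(0.0539, -0.7071, 0.6554)
step 30: x0=(0.3546, -1.4816, 1.1308) x1=(-1.1718, -0.6014, -0.0645) x2=(0.0161, -0.6359, 0.6540)
step 31: x0=(0.3745, -1.4972, 1.1223) x1=(-1.1313, -0.6767, -0.0228) x2=(-0.0225, -0.5646, 0.6521)
step 32: x0=(0.3938, -1.5124, 1.1134) x1=(-1.0897, -0.7525, 0.0197) x2=(-0.0616, -0.4935, 0.6500)
step 33: x0=(0.4126, -1.5273, 1.1040) x1=(-1.0473, -0.8286, 0.0629) x2=(-0.1009, -0.4229, 0.6478)
step 34: x0=(0.4308, -1.5417, 1.0942) x1=(-1.0040, -0.9050, 0.1066) x2=(-0.1402, -0.3529, 0.6456)
step 35: x0=(0.4484, -1.5557, 1.0840) x1=(-0.9600, -0.9816, 0.1508) x2=(-0.1794, -0.2838, 0.6436)
step 36: x0=(0.4654, -1.5693, 1.0734) x1=(-0.9153, -1.0583, 0.1954) x2=(-0.2183, -0.2157, 0.6418)
step 37: x0=(0.4819, -1.5824, 1.0624) x1=(-0.8700, -1.1352, 0.2405) x2=(-0.2568, -0.1490, 0.6402)
step 38: x0=(0.4978, -1.5949, 1.0511) x1=(-0.8240, -1.2121, 0.2860) x2=(-0.2950, -0.0839, 0.6388)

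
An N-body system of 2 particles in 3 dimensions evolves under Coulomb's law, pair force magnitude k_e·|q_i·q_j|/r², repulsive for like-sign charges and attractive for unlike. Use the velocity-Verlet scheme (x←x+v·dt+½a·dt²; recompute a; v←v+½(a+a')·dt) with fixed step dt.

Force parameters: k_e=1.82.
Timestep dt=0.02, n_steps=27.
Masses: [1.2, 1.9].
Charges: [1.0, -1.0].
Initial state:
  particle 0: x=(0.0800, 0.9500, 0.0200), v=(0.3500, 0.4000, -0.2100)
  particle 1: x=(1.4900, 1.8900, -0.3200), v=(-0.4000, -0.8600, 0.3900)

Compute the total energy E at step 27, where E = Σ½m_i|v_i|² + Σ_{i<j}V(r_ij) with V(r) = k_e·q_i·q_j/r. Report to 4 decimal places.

step 0: x0=(0.0800, 0.9500, 0.0200) x1=(1.4900, 1.8900, -0.3200)
step 1: x0=(0.0871, 0.9581, 0.0158) x1=(1.4819, 1.8728, -0.3122)
step 2: x0=(0.0943, 0.9662, 0.0115) x1=(1.4738, 1.8555, -0.3043)
step 3: x0=(0.1018, 0.9745, 0.0072) x1=(1.4655, 1.8381, -0.2965)
step 4: x0=(0.1094, 0.9829, 0.0029) x1=(1.4571, 1.8206, -0.2886)
step 5: x0=(0.1172, 0.9914, -0.0015) x1=(1.4486, 1.8031, -0.2807)
step 6: x0=(0.1252, 1.0001, -0.0059) x1=(1.4400, 1.7855, -0.2727)
step 7: x0=(0.1335, 1.0089, -0.0104) x1=(1.4312, 1.7678, -0.2648)
step 8: x0=(0.1419, 1.0178, -0.0149) x1=(1.4223, 1.7500, -0.2568)
step 9: x0=(0.1506, 1.0268, -0.0195) x1=(1.4132, 1.7322, -0.2487)
step 10: x0=(0.1595, 1.0360, -0.0241) x1=(1.4040, 1.7142, -0.2407)
step 11: x0=(0.1687, 1.0453, -0.0287) x1=(1.3946, 1.6962, -0.2326)
step 12: x0=(0.1782, 1.0547, -0.0334) x1=(1.3851, 1.6781, -0.2245)
step 13: x0=(0.1879, 1.0643, -0.0382) x1=(1.3753, 1.6599, -0.2164)
step 14: x0=(0.1979, 1.0741, -0.0429) x1=(1.3654, 1.6416, -0.2082)
step 15: x0=(0.2083, 1.0840, -0.0478) x1=(1.3553, 1.6232, -0.2000)
step 16: x0=(0.2190, 1.0941, -0.0526) x1=(1.3450, 1.6047, -0.1918)
step 17: x0=(0.2300, 1.1043, -0.0576) x1=(1.3344, 1.5861, -0.1835)
step 18: x0=(0.2415, 1.1147, -0.0625) x1=(1.3236, 1.5673, -0.1752)
step 19: x0=(0.2533, 1.1252, -0.0675) x1=(1.3126, 1.5485, -0.1669)
step 20: x0=(0.2655, 1.1360, -0.0726) x1=(1.3012, 1.5296, -0.1586)
step 21: x0=(0.2782, 1.1469, -0.0776) x1=(1.2896, 1.5106, -0.1502)
step 22: x0=(0.2914, 1.1579, -0.0827) x1=(1.2777, 1.4914, -0.1419)
step 23: x0=(0.3052, 1.1692, -0.0879) x1=(1.2655, 1.4722, -0.1335)
step 24: x0=(0.3195, 1.1806, -0.0931) x1=(1.2529, 1.4528, -0.1251)
step 25: x0=(0.3344, 1.1922, -0.0983) x1=(1.2399, 1.4333, -0.1166)
step 26: x0=(0.3499, 1.2040, -0.1035) x1=(1.2265, 1.4137, -0.1082)
step 27: x0=(0.3662, 1.2160, -0.1087) x1=(1.2126, 1.3940, -0.0998)
step 0 velocities: v0=(0.3500, 0.4000, -0.2100) v1=(-0.4000, -0.8600, 0.3900)
step 0: KE=1.1951, PE=-1.0530, E=0.1421
step 27 velocities: v0=(0.8350, 0.6025, -0.2603) v1=(-0.7063, -0.9879, 0.4218)
step 27: KE=2.2469, PE=-2.1043, E=0.1426

0.1426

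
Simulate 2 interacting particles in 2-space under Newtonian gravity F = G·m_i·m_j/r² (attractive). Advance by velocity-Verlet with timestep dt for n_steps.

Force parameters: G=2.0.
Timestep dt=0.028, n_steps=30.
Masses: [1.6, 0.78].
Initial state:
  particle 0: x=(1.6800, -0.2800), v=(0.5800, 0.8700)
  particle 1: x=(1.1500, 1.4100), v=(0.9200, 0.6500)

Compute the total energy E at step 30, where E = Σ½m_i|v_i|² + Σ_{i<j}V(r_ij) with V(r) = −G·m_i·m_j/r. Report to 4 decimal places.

step 0: x0=(1.6800, -0.2800) x1=(1.1500, 1.4100)
step 1: x0=(1.6962, -0.2555) x1=(1.1759, 1.4278)
step 2: x0=(1.7122, -0.2305) x1=(1.2020, 1.4449)
step 3: x0=(1.7282, -0.2052) x1=(1.2284, 1.4611)
step 4: x0=(1.7440, -0.1795) x1=(1.2549, 1.4766)
step 5: x0=(1.7597, -0.1535) x1=(1.2818, 1.4913)
step 6: x0=(1.7753, -0.1270) x1=(1.3089, 1.5051)
step 7: x0=(1.7908, -0.1001) x1=(1.3362, 1.5181)
step 8: x0=(1.8062, -0.0728) x1=(1.3637, 1.5303)
step 9: x0=(1.8214, -0.0450) x1=(1.3915, 1.5415)
step 10: x0=(1.8366, -0.0169) x1=(1.4195, 1.5519)
step 11: x0=(1.8516, 0.0118) x1=(1.4478, 1.5614)
step 12: x0=(1.8665, 0.0408) x1=(1.4764, 1.5699)
step 13: x0=(1.8812, 0.0704) x1=(1.5051, 1.5774)
step 14: x0=(1.8959, 0.1005) x1=(1.5342, 1.5839)
step 15: x0=(1.9104, 0.1310) x1=(1.5634, 1.5894)
step 16: x0=(1.9248, 0.1621) x1=(1.5930, 1.5938)
step 17: x0=(1.9391, 0.1937) x1=(1.6228, 1.5971)
step 18: x0=(1.9532, 0.2260) x1=(1.6529, 1.5992)
step 19: x0=(1.9672, 0.2588) x1=(1.6832, 1.6000)
step 20: x0=(1.9811, 0.2922) x1=(1.7138, 1.5995)
step 21: x0=(1.9948, 0.3264) x1=(1.7447, 1.5977)
step 22: x0=(2.0084, 0.3612) x1=(1.7759, 1.5944)
step 23: x0=(2.0219, 0.3968) x1=(1.8074, 1.5895)
step 24: x0=(2.0352, 0.4333) x1=(1.8392, 1.5830)
step 25: x0=(2.0483, 0.4706) x1=(1.8713, 1.5746)
step 26: x0=(2.0613, 0.5089) x1=(1.9037, 1.5642)
step 27: x0=(2.0742, 0.5482) x1=(1.9364, 1.5517)
step 28: x0=(2.0868, 0.5887) x1=(1.9695, 1.5367)
step 29: x0=(2.0994, 0.6306) x1=(2.0029, 1.5190)
step 30: x0=(2.1117, 0.6740) x1=(2.0366, 1.4982)
step 0 velocities: v0=(0.5800, 0.8700) v1=(0.9200, 0.6500)
step 0: KE=1.3695, PE=-1.4092, E=-0.0397
step 30 velocities: v0=(0.4380, 1.5810) v1=(1.2112, -0.8084)
step 30: KE=2.9801, PE=-3.0157, E=-0.0356

-0.0356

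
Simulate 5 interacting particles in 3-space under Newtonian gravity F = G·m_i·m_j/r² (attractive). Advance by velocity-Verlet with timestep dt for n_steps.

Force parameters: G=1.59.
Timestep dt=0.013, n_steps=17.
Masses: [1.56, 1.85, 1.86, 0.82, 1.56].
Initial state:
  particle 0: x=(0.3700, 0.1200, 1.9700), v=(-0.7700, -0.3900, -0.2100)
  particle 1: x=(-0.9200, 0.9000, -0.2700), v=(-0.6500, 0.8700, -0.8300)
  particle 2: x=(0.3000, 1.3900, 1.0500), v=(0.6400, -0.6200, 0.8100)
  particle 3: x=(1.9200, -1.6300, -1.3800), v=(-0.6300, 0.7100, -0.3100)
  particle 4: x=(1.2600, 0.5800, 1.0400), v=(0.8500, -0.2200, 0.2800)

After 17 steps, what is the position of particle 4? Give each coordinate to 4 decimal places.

(1.3815, 0.5505, 1.1155)

step 0: x0=(0.3700, 0.1200, 1.9700) x1=(-0.9200, 0.9000, -0.2700) x2=(0.3000, 1.3900, 1.0500) x3=(1.9200, -1.6300, -1.3800) x4=(1.2600, 0.5800, 1.0400)
step 1: x0=(0.3600, 0.1151, 1.9671) x1=(-0.9284, 0.9113, -0.2807) x2=(0.3084, 1.3818, 1.0605) x3=(1.9118, -1.6207, -1.3840) x4=(1.2708, 0.5772, 1.0437)
step 2: x0=(0.3502, 0.1104, 1.9639) x1=(-0.9365, 0.9226, -0.2912) x2=(0.3169, 1.3732, 1.0710) x3=(1.9035, -1.6114, -1.3879) x4=(1.2812, 0.5745, 1.0475)
step 3: x0=(0.3405, 0.1059, 1.9603) x1=(-0.9445, 0.9339, -0.3016) x2=(0.3255, 1.3642, 1.0815) x3=(1.8952, -1.6020, -1.3918) x4=(1.2911, 0.5720, 1.0514)
step 4: x0=(0.3309, 0.1018, 1.9564) x1=(-0.9523, 0.9452, -0.3118) x2=(0.3343, 1.3549, 1.0920) x3=(1.8868, -1.5925, -1.3955) x4=(1.3006, 0.5696, 1.0554)
step 5: x0=(0.3214, 0.0979, 1.9522) x1=(-0.9600, 0.9565, -0.3218) x2=(0.3431, 1.3453, 1.1025) x3=(1.8784, -1.5829, -1.3992) x4=(1.3096, 0.5673, 1.0594)
step 6: x0=(0.3120, 0.0942, 1.9476) x1=(-0.9675, 0.9678, -0.3316) x2=(0.3522, 1.3352, 1.1130) x3=(1.8700, -1.5732, -1.4028) x4=(1.3182, 0.5651, 1.0636)
step 7: x0=(0.3028, 0.0909, 1.9428) x1=(-0.9748, 0.9791, -0.3413) x2=(0.3613, 1.3249, 1.1235) x3=(1.8614, -1.5635, -1.4064) x4=(1.3263, 0.5631, 1.0679)
step 8: x0=(0.2937, 0.0878, 1.9376) x1=(-0.9819, 0.9904, -0.3508) x2=(0.3706, 1.3141, 1.1340) x3=(1.8529, -1.5537, -1.4099) x4=(1.3340, 0.5612, 1.0722)
step 9: x0=(0.2847, 0.0849, 1.9321) x1=(-0.9889, 1.0016, -0.3602) x2=(0.3800, 1.3030, 1.1444) x3=(1.8443, -1.5438, -1.4133) x4=(1.3412, 0.5595, 1.0767)
step 10: x0=(0.2759, 0.0824, 1.9263) x1=(-0.9957, 1.0129, -0.3694) x2=(0.3895, 1.2916, 1.1549) x3=(1.8356, -1.5339, -1.4166) x4=(1.3479, 0.5578, 1.0812)
step 11: x0=(0.2672, 0.0801, 1.9202) x1=(-1.0024, 1.0241, -0.3785) x2=(0.3992, 1.2797, 1.1654) x3=(1.8269, -1.5239, -1.4198) x4=(1.3541, 0.5563, 1.0859)
step 12: x0=(0.2587, 0.0782, 1.9138) x1=(-1.0089, 1.0353, -0.3874) x2=(0.4090, 1.2675, 1.1758) x3=(1.8181, -1.5138, -1.4230) x4=(1.3599, 0.5550, 1.0906)
step 13: x0=(0.2503, 0.0765, 1.9070) x1=(-1.0152, 1.0464, -0.3961) x2=(0.4190, 1.2550, 1.1863) x3=(1.8093, -1.5036, -1.4260) x4=(1.3652, 0.5538, 1.0954)
step 14: x0=(0.2421, 0.0751, 1.9000) x1=(-1.0215, 1.0576, -0.4047) x2=(0.4291, 1.2420, 1.1968) x3=(1.8005, -1.4933, -1.4290) x4=(1.3700, 0.5528, 1.1003)
step 15: x0=(0.2340, 0.0741, 1.8927) x1=(-1.0275, 1.0687, -0.4132) x2=(0.4394, 1.2287, 1.2072) x3=(1.7915, -1.4830, -1.4320) x4=(1.3743, 0.5519, 1.1053)
step 16: x0=(0.2261, 0.0733, 1.8850) x1=(-1.0334, 1.0798, -0.4215) x2=(0.4498, 1.2149, 1.2177) x3=(1.7826, -1.4726, -1.4348) x4=(1.3782, 0.5511, 1.1104)
step 17: x0=(0.2184, 0.0729, 1.8771) x1=(-1.0392, 1.0908, -0.4297) x2=(0.4604, 1.2008, 1.2282) x3=(1.7736, -1.4621, -1.4376) x4=(1.3815, 0.5505, 1.1155)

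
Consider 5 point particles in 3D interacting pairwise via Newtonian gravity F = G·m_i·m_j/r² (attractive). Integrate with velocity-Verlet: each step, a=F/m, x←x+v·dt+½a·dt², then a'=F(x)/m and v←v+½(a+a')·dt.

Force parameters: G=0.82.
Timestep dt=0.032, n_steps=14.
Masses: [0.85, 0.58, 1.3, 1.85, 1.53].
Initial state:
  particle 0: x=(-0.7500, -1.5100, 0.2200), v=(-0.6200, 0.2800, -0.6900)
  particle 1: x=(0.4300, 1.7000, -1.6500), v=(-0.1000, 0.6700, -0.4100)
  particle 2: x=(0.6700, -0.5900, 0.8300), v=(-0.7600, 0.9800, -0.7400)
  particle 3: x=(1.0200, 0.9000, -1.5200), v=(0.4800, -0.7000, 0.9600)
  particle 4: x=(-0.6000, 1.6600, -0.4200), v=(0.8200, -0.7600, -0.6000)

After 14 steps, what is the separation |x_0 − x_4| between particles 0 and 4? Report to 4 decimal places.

step 0: x0=(-0.7500, -1.5100, 0.2200) x1=(0.4300, 1.7000, -1.6500) x2=(0.6700, -0.5900, 0.8300) x3=(1.0200, 0.9000, -1.5200) x4=(-0.6000, 1.6600, -0.4200)
step 1: x0=(-0.7697, -1.5008, 0.1979) x1=(0.4271, 1.7208, -1.6628) x2=(0.6456, -0.5586, 0.8062) x3=(1.0351, 0.8778, -1.4892) x4=(-0.5735, 1.6355, -0.4393)
step 2: x0=(-0.7890, -1.4913, 0.1759) x1=(0.4247, 1.7403, -1.6748) x2=(0.6209, -0.5270, 0.7819) x3=(1.0496, 0.8559, -1.4581) x4=(-0.5466, 1.6108, -0.4589)
step 3: x0=(-0.8079, -1.4813, 0.1538) x1=(0.4226, 1.7586, -1.6862) x2=(0.5961, -0.4952, 0.7574) x3=(1.0636, 0.8344, -1.4268) x4=(-0.5192, 1.5857, -0.4788)
step 4: x0=(-0.8266, -1.4708, 0.1317) x1=(0.4209, 1.7759, -1.6967) x2=(0.5710, -0.4633, 0.7324) x3=(1.0771, 0.8131, -1.3952) x4=(-0.4913, 1.5603, -0.4989)
step 5: x0=(-0.8448, -1.4600, 0.1097) x1=(0.4194, 1.7921, -1.7064) x2=(0.5458, -0.4312, 0.7071) x3=(1.0901, 0.7921, -1.3635) x4=(-0.4629, 1.5346, -0.5193)
step 6: x0=(-0.8627, -1.4487, 0.0876) x1=(0.4180, 1.8073, -1.7153) x2=(0.5203, -0.3989, 0.6813) x3=(1.1025, 0.7714, -1.3314) x4=(-0.4340, 1.5085, -0.5399)
step 7: x0=(-0.8803, -1.4369, 0.0656) x1=(0.4169, 1.8215, -1.7234) x2=(0.4947, -0.3664, 0.6551) x3=(1.1144, 0.7508, -1.2991) x4=(-0.4045, 1.4822, -0.5608)
step 8: x0=(-0.8974, -1.4248, 0.0435) x1=(0.4158, 1.8349, -1.7306) x2=(0.4689, -0.3337, 0.6285) x3=(1.1258, 0.7306, -1.2666) x4=(-0.3744, 1.4554, -0.5819)
step 9: x0=(-0.9143, -1.4121, 0.0215) x1=(0.4148, 1.8473, -1.7370) x2=(0.4430, -0.3008, 0.6014) x3=(1.1366, 0.7105, -1.2338) x4=(-0.3438, 1.4283, -0.6033)
step 10: x0=(-0.9307, -1.3990, -0.0006) x1=(0.4138, 1.8588, -1.7425) x2=(0.4169, -0.2676, 0.5737) x3=(1.1468, 0.6906, -1.2007) x4=(-0.3125, 1.4008, -0.6249)
step 11: x0=(-0.9468, -1.3855, -0.0227) x1=(0.4128, 1.8694, -1.7472) x2=(0.3906, -0.2341, 0.5456) x3=(1.1564, 0.6709, -1.1673) x4=(-0.2807, 1.3730, -0.6467)
step 12: x0=(-0.9625, -1.3714, -0.0447) x1=(0.4117, 1.8792, -1.7509) x2=(0.3643, -0.2004, 0.5168) x3=(1.1654, 0.6515, -1.1336) x4=(-0.2481, 1.3447, -0.6688)
step 13: x0=(-0.9778, -1.3569, -0.0668) x1=(0.4107, 1.8881, -1.7538) x2=(0.3379, -0.1663, 0.4875) x3=(1.1737, 0.6322, -1.0996) x4=(-0.2149, 1.3160, -0.6911)
step 14: x0=(-0.9927, -1.3420, -0.0889) x1=(0.4096, 1.8961, -1.7558) x2=(0.3114, -0.1320, 0.4576) x3=(1.1813, 0.6131, -1.0653) x4=(-0.1810, 1.2868, -0.7135)

2.8213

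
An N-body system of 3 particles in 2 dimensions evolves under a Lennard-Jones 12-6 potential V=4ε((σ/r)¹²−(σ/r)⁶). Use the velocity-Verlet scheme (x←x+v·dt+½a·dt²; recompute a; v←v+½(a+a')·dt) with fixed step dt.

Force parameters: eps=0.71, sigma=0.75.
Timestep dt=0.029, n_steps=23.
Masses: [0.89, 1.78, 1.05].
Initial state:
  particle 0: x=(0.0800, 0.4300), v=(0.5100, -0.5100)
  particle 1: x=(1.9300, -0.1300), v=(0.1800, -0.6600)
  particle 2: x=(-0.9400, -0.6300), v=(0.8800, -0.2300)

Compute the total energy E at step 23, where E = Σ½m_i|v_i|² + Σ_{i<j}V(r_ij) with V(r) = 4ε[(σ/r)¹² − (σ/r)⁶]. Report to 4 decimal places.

step 0: x0=(0.0800, 0.4300) x1=(1.9300, -0.1300) x2=(-0.9400, -0.6300)
step 1: x0=(0.0947, 0.4151) x1=(1.9352, -0.1491) x2=(-0.9144, -0.6366)
step 2: x0=(0.1094, 0.4001) x1=(1.9404, -0.1683) x2=(-0.8887, -0.6431)
step 3: x0=(0.1239, 0.3850) x1=(1.9456, -0.1874) x2=(-0.8629, -0.6495)
step 4: x0=(0.1383, 0.3696) x1=(1.9508, -0.2065) x2=(-0.8370, -0.6557)
step 5: x0=(0.1525, 0.3541) x1=(1.9559, -0.2256) x2=(-0.8109, -0.6618)
step 6: x0=(0.1666, 0.3384) x1=(1.9610, -0.2448) x2=(-0.7846, -0.6677)
step 7: x0=(0.1806, 0.3224) x1=(1.9662, -0.2639) x2=(-0.7582, -0.6734)
step 8: x0=(0.1943, 0.3062) x1=(1.9713, -0.2830) x2=(-0.7316, -0.6790)
step 9: x0=(0.2079, 0.2898) x1=(1.9763, -0.3021) x2=(-0.7048, -0.6843)
step 10: x0=(0.2213, 0.2731) x1=(1.9814, -0.3212) x2=(-0.6779, -0.6895)
step 11: x0=(0.2344, 0.2561) x1=(1.9865, -0.3403) x2=(-0.6506, -0.6944)
step 12: x0=(0.2473, 0.2388) x1=(1.9915, -0.3593) x2=(-0.6232, -0.6990)
step 13: x0=(0.2599, 0.2212) x1=(1.9965, -0.3784) x2=(-0.5954, -0.7033)
step 14: x0=(0.2722, 0.2031) x1=(2.0015, -0.3975) x2=(-0.5674, -0.7074)
step 15: x0=(0.2842, 0.1846) x1=(2.0064, -0.4166) x2=(-0.5390, -0.7110)
step 16: x0=(0.2957, 0.1656) x1=(2.0114, -0.4356) x2=(-0.5103, -0.7143)
step 17: x0=(0.3068, 0.1461) x1=(2.0163, -0.4547) x2=(-0.4811, -0.7171)
step 18: x0=(0.3174, 0.1259) x1=(2.0212, -0.4737) x2=(-0.4515, -0.7193)
step 19: x0=(0.3273, 0.1050) x1=(2.0261, -0.4927) x2=(-0.4213, -0.7210)
step 20: x0=(0.3366, 0.0833) x1=(2.0309, -0.5118) x2=(-0.3905, -0.7220)
step 21: x0=(0.3451, 0.0607) x1=(2.0357, -0.5308) x2=(-0.3589, -0.7222)
step 22: x0=(0.3526, 0.0369) x1=(2.0405, -0.5498) x2=(-0.3266, -0.7215)
step 23: x0=(0.3591, 0.0118) x1=(2.0453, -0.5688) x2=(-0.2932, -0.7197)
step 0 velocities: v0=(0.5100, -0.5100) v1=(0.1800, -0.6600) v2=(0.8800, -0.2300)
step 0: KE=1.0823, PE=-0.0595, E=1.0229
step 23 velocities: v0=(0.2003, -0.8902) v1=(0.1640, -0.6552) v2=(1.1696, 0.0842)
step 23: KE=1.4984, PE=-0.4744, E=1.0240

1.0240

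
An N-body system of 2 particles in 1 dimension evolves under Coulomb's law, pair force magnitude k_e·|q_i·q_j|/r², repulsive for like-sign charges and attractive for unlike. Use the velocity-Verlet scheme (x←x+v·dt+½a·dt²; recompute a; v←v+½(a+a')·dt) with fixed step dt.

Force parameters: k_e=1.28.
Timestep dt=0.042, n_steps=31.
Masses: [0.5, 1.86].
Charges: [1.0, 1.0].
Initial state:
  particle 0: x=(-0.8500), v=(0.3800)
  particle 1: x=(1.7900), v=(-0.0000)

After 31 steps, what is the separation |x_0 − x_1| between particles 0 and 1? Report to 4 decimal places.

step 0: x0=(-0.8500) x1=(1.7900)
step 1: x0=(-0.8344) x1=(1.7901)
step 2: x0=(-0.8194) x1=(1.7904)
step 3: x0=(-0.8051) x1=(1.7908)
step 4: x0=(-0.7914) x1=(1.7914)
step 5: x0=(-0.7784) x1=(1.7922)
step 6: x0=(-0.7662) x1=(1.7932)
step 7: x0=(-0.7546) x1=(1.7944)
step 8: x0=(-0.7437) x1=(1.7957)
step 9: x0=(-0.7335) x1=(1.7973)
step 10: x0=(-0.7240) x1=(1.7990)
step 11: x0=(-0.7152) x1=(1.8010)
step 12: x0=(-0.7071) x1=(1.8031)
step 13: x0=(-0.6997) x1=(1.8054)
step 14: x0=(-0.6931) x1=(1.8079)
step 15: x0=(-0.6872) x1=(1.8106)
step 16: x0=(-0.6820) x1=(1.8135)
step 17: x0=(-0.6775) x1=(1.8166)
step 18: x0=(-0.6738) x1=(1.8199)
step 19: x0=(-0.6708) x1=(1.8233)
step 20: x0=(-0.6685) x1=(1.8270)
step 21: x0=(-0.6669) x1=(1.8309)
step 22: x0=(-0.6661) x1=(1.8349)
step 23: x0=(-0.6660) x1=(1.8392)
step 24: x0=(-0.6666) x1=(1.8437)
step 25: x0=(-0.6679) x1=(1.8483)
step 26: x0=(-0.6699) x1=(1.8531)
step 27: x0=(-0.6727) x1=(1.8582)
step 28: x0=(-0.6761) x1=(1.8634)
step 29: x0=(-0.6802) x1=(1.8688)
step 30: x0=(-0.6851) x1=(1.8744)
step 31: x0=(-0.6906) x1=(1.8802)

2.5708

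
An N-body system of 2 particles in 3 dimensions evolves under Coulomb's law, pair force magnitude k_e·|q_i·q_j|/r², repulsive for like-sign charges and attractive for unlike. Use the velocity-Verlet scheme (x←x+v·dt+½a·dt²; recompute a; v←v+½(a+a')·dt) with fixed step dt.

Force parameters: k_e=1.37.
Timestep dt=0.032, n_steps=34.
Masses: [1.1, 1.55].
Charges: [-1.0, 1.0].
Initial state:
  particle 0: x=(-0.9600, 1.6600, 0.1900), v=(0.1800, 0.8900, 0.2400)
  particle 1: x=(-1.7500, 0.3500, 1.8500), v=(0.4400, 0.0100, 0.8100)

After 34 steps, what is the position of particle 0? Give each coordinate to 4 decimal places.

(-0.7967, 2.5558, 0.5353)

step 0: x0=(-0.9600, 1.6600, 0.1900) x1=(-1.7500, 0.3500, 1.8500)
step 1: x0=(-0.9543, 1.6884, 0.1978) x1=(-1.7359, 0.3504, 1.8759)
step 2: x0=(-0.9487, 1.7167, 0.2057) x1=(-1.7217, 0.3508, 1.9016)
step 3: x0=(-0.9431, 1.7448, 0.2139) x1=(-1.7075, 0.3514, 1.9272)
step 4: x0=(-0.9376, 1.7728, 0.2221) x1=(-1.6932, 0.3521, 1.9527)
step 5: x0=(-0.9322, 1.8006, 0.2306) x1=(-1.6789, 0.3529, 1.9780)
step 6: x0=(-0.9269, 1.8283, 0.2392) x1=(-1.6645, 0.3537, 2.0033)
step 7: x0=(-0.9216, 1.8559, 0.2480) x1=(-1.6501, 0.3547, 2.0284)
step 8: x0=(-0.9164, 1.8834, 0.2570) x1=(-1.6356, 0.3557, 2.0534)
step 9: x0=(-0.9113, 1.9107, 0.2661) x1=(-1.6211, 0.3569, 2.0783)
step 10: x0=(-0.9062, 1.9379, 0.2753) x1=(-1.6065, 0.3581, 2.1032)
step 11: x0=(-0.9012, 1.9649, 0.2847) x1=(-1.5919, 0.3595, 2.1279)
step 12: x0=(-0.8962, 1.9919, 0.2943) x1=(-1.5773, 0.3609, 2.1525)
step 13: x0=(-0.8913, 2.0187, 0.3039) x1=(-1.5626, 0.3624, 2.1770)
step 14: x0=(-0.8864, 2.0454, 0.3137) x1=(-1.5479, 0.3640, 2.2014)
step 15: x0=(-0.8816, 2.0719, 0.3237) x1=(-1.5331, 0.3656, 2.2257)
step 16: x0=(-0.8768, 2.0984, 0.3338) x1=(-1.5184, 0.3674, 2.2499)
step 17: x0=(-0.8721, 2.1247, 0.3440) x1=(-1.5036, 0.3692, 2.2740)
step 18: x0=(-0.8674, 2.1509, 0.3543) x1=(-1.4887, 0.3712, 2.2980)
step 19: x0=(-0.8627, 2.1770, 0.3648) x1=(-1.4739, 0.3732, 2.3220)
step 20: x0=(-0.8581, 2.2030, 0.3754) x1=(-1.4590, 0.3753, 2.3458)
step 21: x0=(-0.8535, 2.2289, 0.3861) x1=(-1.4440, 0.3774, 2.3696)
step 22: x0=(-0.8490, 2.2547, 0.3969) x1=(-1.4291, 0.3797, 2.3933)
step 23: x0=(-0.8445, 2.2803, 0.4079) x1=(-1.4141, 0.3820, 2.4169)
step 24: x0=(-0.8400, 2.3059, 0.4189) x1=(-1.3991, 0.3844, 2.4404)
step 25: x0=(-0.8355, 2.3313, 0.4301) x1=(-1.3841, 0.3869, 2.4639)
step 26: x0=(-0.8311, 2.3567, 0.4414) x1=(-1.3691, 0.3894, 2.4872)
step 27: x0=(-0.8267, 2.3819, 0.4527) x1=(-1.3541, 0.3920, 2.5105)
step 28: x0=(-0.8224, 2.4071, 0.4642) x1=(-1.3390, 0.3947, 2.5337)
step 29: x0=(-0.8180, 2.4321, 0.4758) x1=(-1.3239, 0.3975, 2.5569)
step 30: x0=(-0.8137, 2.4570, 0.4875) x1=(-1.3088, 0.4003, 2.5800)
step 31: x0=(-0.8094, 2.4819, 0.4993) x1=(-1.2937, 0.4032, 2.6030)
step 32: x0=(-0.8052, 2.5066, 0.5112) x1=(-1.2785, 0.4062, 2.6259)
step 33: x0=(-0.8009, 2.5312, 0.5232) x1=(-1.2634, 0.4093, 2.6487)
step 34: x0=(-0.7967, 2.5558, 0.5353) x1=(-1.2482, 0.4124, 2.6715)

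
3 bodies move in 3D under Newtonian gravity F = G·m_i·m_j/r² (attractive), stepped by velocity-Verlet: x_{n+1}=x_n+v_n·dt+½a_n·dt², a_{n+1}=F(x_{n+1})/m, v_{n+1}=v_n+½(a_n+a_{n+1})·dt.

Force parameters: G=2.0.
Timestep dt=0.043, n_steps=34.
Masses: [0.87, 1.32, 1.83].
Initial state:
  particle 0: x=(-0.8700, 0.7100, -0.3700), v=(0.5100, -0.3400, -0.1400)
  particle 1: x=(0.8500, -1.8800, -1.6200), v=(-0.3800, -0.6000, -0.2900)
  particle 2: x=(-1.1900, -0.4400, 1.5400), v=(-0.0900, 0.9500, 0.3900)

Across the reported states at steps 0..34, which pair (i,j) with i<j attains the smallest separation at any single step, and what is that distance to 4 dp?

step 0: x0=(-0.8700, 0.7100, -0.3700) x1=(0.8500, -1.8800, -1.6200) x2=(-1.1900, -0.4400, 1.5400)
step 1: x0=(-0.8481, 0.6949, -0.3755) x1=(0.8335, -1.9056, -1.6323) x2=(-1.1937, -0.3990, 1.5564)
step 2: x0=(-0.8261, 0.6788, -0.3801) x1=(0.8166, -1.9309, -1.6441) x2=(-1.1973, -0.3579, 1.5720)
step 3: x0=(-0.8041, 0.6617, -0.3836) x1=(0.7994, -1.9557, -1.6555) x2=(-1.2005, -0.3165, 1.5868)
step 4: x0=(-0.7822, 0.6436, -0.3861) x1=(0.7819, -1.9802, -1.6665) x2=(-1.2035, -0.2750, 1.6008)
step 5: x0=(-0.7603, 0.6247, -0.3876) x1=(0.7640, -2.0043, -1.6770) x2=(-1.2063, -0.2334, 1.6141)
step 6: x0=(-0.7385, 0.6049, -0.3880) x1=(0.7458, -2.0280, -1.6872) x2=(-1.2088, -0.1916, 1.6265)
step 7: x0=(-0.7168, 0.5842, -0.3874) x1=(0.7274, -2.0513, -1.6969) x2=(-1.2110, -0.1496, 1.6381)
step 8: x0=(-0.6952, 0.5627, -0.3856) x1=(0.7086, -2.0741, -1.7063) x2=(-1.2129, -0.1076, 1.6490)
step 9: x0=(-0.6737, 0.5404, -0.3828) x1=(0.6895, -2.0966, -1.7152) x2=(-1.2146, -0.0655, 1.6590)
step 10: x0=(-0.6524, 0.5173, -0.3788) x1=(0.6702, -2.1187, -1.7238) x2=(-1.2161, -0.0233, 1.6682)
step 11: x0=(-0.6312, 0.4935, -0.3737) x1=(0.6506, -2.1404, -1.7319) x2=(-1.2172, 0.0189, 1.6766)
step 12: x0=(-0.6102, 0.4690, -0.3675) x1=(0.6307, -2.1616, -1.7397) x2=(-1.2181, 0.0611, 1.6841)
step 13: x0=(-0.5895, 0.4439, -0.3602) x1=(0.6105, -2.1824, -1.7471) x2=(-1.2186, 0.1034, 1.6908)
step 14: x0=(-0.5690, 0.4182, -0.3516) x1=(0.5901, -2.2028, -1.7540) x2=(-1.2189, 0.1456, 1.6967)
step 15: x0=(-0.5487, 0.3918, -0.3420) x1=(0.5695, -2.2228, -1.7606) x2=(-1.2189, 0.1878, 1.7018)
step 16: x0=(-0.5288, 0.3650, -0.3312) x1=(0.5486, -2.2423, -1.7668) x2=(-1.2185, 0.2300, 1.7061)
step 17: x0=(-0.5091, 0.3376, -0.3192) x1=(0.5275, -2.2614, -1.7727) x2=(-1.2179, 0.2721, 1.7095)
step 18: x0=(-0.4897, 0.3098, -0.3061) x1=(0.5062, -2.2801, -1.7781) x2=(-1.2169, 0.3140, 1.7121)
step 19: x0=(-0.4707, 0.2816, -0.2918) x1=(0.4846, -2.2983, -1.7832) x2=(-1.2156, 0.3559, 1.7139)
step 20: x0=(-0.4521, 0.2531, -0.2764) x1=(0.4629, -2.3161, -1.7878) x2=(-1.2140, 0.3976, 1.7148)
step 21: x0=(-0.4338, 0.2242, -0.2598) x1=(0.4409, -2.3334, -1.7921) x2=(-1.2121, 0.4391, 1.7149)
step 22: x0=(-0.4160, 0.1950, -0.2421) x1=(0.4187, -2.3503, -1.7960) x2=(-1.2099, 0.4804, 1.7143)
step 23: x0=(-0.3985, 0.1657, -0.2233) x1=(0.3964, -2.3667, -1.7996) x2=(-1.2073, 0.5215, 1.7128)
step 24: x0=(-0.3815, 0.1362, -0.2034) x1=(0.3738, -2.3827, -1.8027) x2=(-1.2043, 0.5624, 1.7105)
step 25: x0=(-0.3649, 0.1065, -0.1824) x1=(0.3511, -2.3982, -1.8055) x2=(-1.2010, 0.6030, 1.7074)
step 26: x0=(-0.3488, 0.0768, -0.1604) x1=(0.3283, -2.4133, -1.8078) x2=(-1.1974, 0.6433, 1.7036)
step 27: x0=(-0.3332, 0.0470, -0.1373) x1=(0.3052, -2.4279, -1.8098) x2=(-1.1934, 0.6832, 1.6989)
step 28: x0=(-0.3181, 0.0173, -0.1132) x1=(0.2820, -2.4421, -1.8114) x2=(-1.1891, 0.7229, 1.6935)
step 29: x0=(-0.3035, -0.0124, -0.0882) x1=(0.2586, -2.4558, -1.8126) x2=(-1.1844, 0.7621, 1.6874)
step 30: x0=(-0.2894, -0.0419, -0.0621) x1=(0.2351, -2.4691, -1.8134) x2=(-1.1794, 0.8010, 1.6805)
step 31: x0=(-0.2759, -0.0713, -0.0352) x1=(0.2115, -2.4818, -1.8138) x2=(-1.1740, 0.8395, 1.6730)
step 32: x0=(-0.2629, -0.1004, -0.0074) x1=(0.1877, -2.4942, -1.8139) x2=(-1.1683, 0.8776, 1.6647)
step 33: x0=(-0.2504, -0.1293, 0.0212) x1=(0.1639, -2.5061, -1.8135) x2=(-1.1622, 0.9152, 1.6557)
step 34: x0=(-0.2385, -0.1579, 0.0507) x1=(0.1398, -2.5175, -1.8127) x2=(-1.1558, 0.9523, 1.6461)

pair (0,2), distance 2.1249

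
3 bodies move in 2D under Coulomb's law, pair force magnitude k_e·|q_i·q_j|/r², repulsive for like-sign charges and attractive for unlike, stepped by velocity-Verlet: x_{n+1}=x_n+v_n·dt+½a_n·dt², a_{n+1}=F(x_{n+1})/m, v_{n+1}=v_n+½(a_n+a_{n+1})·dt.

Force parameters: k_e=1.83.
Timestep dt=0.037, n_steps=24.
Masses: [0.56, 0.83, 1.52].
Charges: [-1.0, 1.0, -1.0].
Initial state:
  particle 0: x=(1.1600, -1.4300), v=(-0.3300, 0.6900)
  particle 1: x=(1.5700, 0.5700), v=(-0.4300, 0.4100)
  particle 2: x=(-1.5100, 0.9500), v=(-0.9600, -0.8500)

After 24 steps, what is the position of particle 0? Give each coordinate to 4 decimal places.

(1.0215, -0.5001)

step 0: x0=(1.1600, -1.4300) x1=(1.5700, 0.5700) x2=(-1.5100, 0.9500)
step 1: x0=(1.1480, -1.4041) x1=(1.5539, 0.5848) x2=(-1.5455, 0.9186)
step 2: x0=(1.1365, -1.3773) x1=(1.5373, 0.5990) x2=(-1.5809, 0.8872)
step 3: x0=(1.1255, -1.3497) x1=(1.5202, 0.6124) x2=(-1.6162, 0.8559)
step 4: x0=(1.1151, -1.3212) x1=(1.5027, 0.6252) x2=(-1.6515, 0.8247)
step 5: x0=(1.1051, -1.2918) x1=(1.4848, 0.6372) x2=(-1.6868, 0.7936)
step 6: x0=(1.0956, -1.2615) x1=(1.4664, 0.6484) x2=(-1.7219, 0.7625)
step 7: x0=(1.0867, -1.2303) x1=(1.4475, 0.6589) x2=(-1.7570, 0.7315)
step 8: x0=(1.0783, -1.1980) x1=(1.4282, 0.6686) x2=(-1.7921, 0.7006)
step 9: x0=(1.0704, -1.1648) x1=(1.4085, 0.6775) x2=(-1.8272, 0.6698)
step 10: x0=(1.0631, -1.1305) x1=(1.3883, 0.6855) x2=(-1.8621, 0.6390)
step 11: x0=(1.0564, -1.0952) x1=(1.3677, 0.6926) x2=(-1.8971, 0.6083)
step 12: x0=(1.0502, -1.0587) x1=(1.3466, 0.6988) x2=(-1.9320, 0.5777)
step 13: x0=(1.0446, -1.0209) x1=(1.3251, 0.7041) x2=(-1.9669, 0.5472)
step 14: x0=(1.0396, -0.9820) x1=(1.3032, 0.7084) x2=(-2.0018, 0.5167)
step 15: x0=(1.0351, -0.9416) x1=(1.2808, 0.7117) x2=(-2.0366, 0.4863)
step 16: x0=(1.0313, -0.8999) x1=(1.2580, 0.7139) x2=(-2.0715, 0.4560)
step 17: x0=(1.0280, -0.8566) x1=(1.2347, 0.7149) x2=(-2.1063, 0.4257)
step 18: x0=(1.0253, -0.8118) x1=(1.2111, 0.7147) x2=(-2.1411, 0.3955)
step 19: x0=(1.0233, -0.7651) x1=(1.1870, 0.7132) x2=(-2.1759, 0.3654)
step 20: x0=(1.0218, -0.7166) x1=(1.1625, 0.7104) x2=(-2.2107, 0.3353)
step 21: x0=(1.0209, -0.6661) x1=(1.1376, 0.7060) x2=(-2.2455, 0.3053)
step 22: x0=(1.0205, -0.6133) x1=(1.1123, 0.7000) x2=(-2.2802, 0.2754)
step 23: x0=(1.0207, -0.5581) x1=(1.0867, 0.6923) x2=(-2.3150, 0.2455)
step 24: x0=(1.0215, -0.5001) x1=(1.0606, 0.6826) x2=(-2.3498, 0.2157)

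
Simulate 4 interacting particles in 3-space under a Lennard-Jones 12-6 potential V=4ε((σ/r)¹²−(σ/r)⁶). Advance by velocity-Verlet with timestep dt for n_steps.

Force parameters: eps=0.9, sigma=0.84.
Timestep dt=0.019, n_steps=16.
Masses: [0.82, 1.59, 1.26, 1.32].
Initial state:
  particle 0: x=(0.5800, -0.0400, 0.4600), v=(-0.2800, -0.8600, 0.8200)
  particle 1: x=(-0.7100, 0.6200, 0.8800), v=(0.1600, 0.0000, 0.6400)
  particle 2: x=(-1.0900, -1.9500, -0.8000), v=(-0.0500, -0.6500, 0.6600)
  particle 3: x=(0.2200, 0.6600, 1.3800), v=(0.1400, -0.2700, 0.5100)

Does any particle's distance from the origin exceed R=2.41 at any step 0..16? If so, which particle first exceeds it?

step 0: x0=(0.5800, -0.0400, 0.4600) x1=(-0.7100, 0.6200, 0.8800) x2=(-1.0900, -1.9500, -0.8000) x3=(0.2200, 0.6600, 1.3800)
step 1: x0=(0.5745, -0.0561, 0.4759) x1=(-0.7067, 0.6200, 0.8923) x2=(-1.0909, -1.9623, -0.7875) x3=(0.2224, 0.6547, 1.3894)
step 2: x0=(0.5687, -0.0717, 0.4923) x1=(-0.7027, 0.6200, 0.9048) x2=(-1.0919, -1.9747, -0.7749) x3=(0.2243, 0.6492, 1.3981)
step 3: x0=(0.5625, -0.0869, 0.5093) x1=(-0.6982, 0.6199, 0.9176) x2=(-1.0928, -1.9870, -0.7624) x3=(0.2258, 0.6434, 1.4061)
step 4: x0=(0.5559, -0.1015, 0.5268) x1=(-0.6931, 0.6198, 0.9306) x2=(-1.0938, -1.9994, -0.7498) x3=(0.2267, 0.6373, 1.4136)
step 5: x0=(0.5490, -0.1156, 0.5450) x1=(-0.6874, 0.6197, 0.9439) x2=(-1.0947, -2.0117, -0.7373) x3=(0.2271, 0.6309, 1.4203)
step 6: x0=(0.5418, -0.1291, 0.5637) x1=(-0.6811, 0.6195, 0.9574) x2=(-1.0957, -2.0241, -0.7247) x3=(0.2270, 0.6242, 1.4264)
step 7: x0=(0.5341, -0.1421, 0.5830) x1=(-0.6742, 0.6193, 0.9712) x2=(-1.0966, -2.0364, -0.7122) x3=(0.2265, 0.6173, 1.4319)
step 8: x0=(0.5262, -0.1545, 0.6029) x1=(-0.6668, 0.6190, 0.9851) x2=(-1.0976, -2.0487, -0.6996) x3=(0.2255, 0.6100, 1.4367)
step 9: x0=(0.5178, -0.1662, 0.6235) x1=(-0.6588, 0.6187, 0.9993) x2=(-1.0985, -2.0611, -0.6871) x3=(0.2240, 0.6024, 1.4408)
step 10: x0=(0.5091, -0.1773, 0.6447) x1=(-0.6503, 0.6183, 1.0136) x2=(-1.0994, -2.0734, -0.6745) x3=(0.2222, 0.5945, 1.4444)
step 11: x0=(0.4999, -0.1877, 0.6666) x1=(-0.6414, 0.6178, 1.0281) x2=(-1.1004, -2.0857, -0.6620) x3=(0.2202, 0.5862, 1.4474)
step 12: x0=(0.4903, -0.1973, 0.6891) x1=(-0.6322, 0.6173, 1.0427) x2=(-1.1013, -2.0981, -0.6494) x3=(0.2181, 0.5775, 1.4498)
step 13: x0=(0.4803, -0.2060, 0.7124) x1=(-0.6228, 0.6166, 1.0572) x2=(-1.1023, -2.1104, -0.6369) x3=(0.2161, 0.5684, 1.4519)
step 14: x0=(0.4699, -0.2140, 0.7365) x1=(-0.6137, 0.6160, 1.0715) x2=(-1.1032, -2.1227, -0.6243) x3=(0.2145, 0.5588, 1.4537)
step 15: x0=(0.4590, -0.2209, 0.7613) x1=(-0.6050, 0.6152, 1.0856) x2=(-1.1041, -2.1350, -0.6118) x3=(0.2138, 0.5487, 1.4553)
step 16: x0=(0.4476, -0.2269, 0.7869) x1=(-0.5972, 0.6145, 1.0991) x2=(-1.1051, -2.1474, -0.5992) x3=(0.2146, 0.5381, 1.4571)

yes, particle 2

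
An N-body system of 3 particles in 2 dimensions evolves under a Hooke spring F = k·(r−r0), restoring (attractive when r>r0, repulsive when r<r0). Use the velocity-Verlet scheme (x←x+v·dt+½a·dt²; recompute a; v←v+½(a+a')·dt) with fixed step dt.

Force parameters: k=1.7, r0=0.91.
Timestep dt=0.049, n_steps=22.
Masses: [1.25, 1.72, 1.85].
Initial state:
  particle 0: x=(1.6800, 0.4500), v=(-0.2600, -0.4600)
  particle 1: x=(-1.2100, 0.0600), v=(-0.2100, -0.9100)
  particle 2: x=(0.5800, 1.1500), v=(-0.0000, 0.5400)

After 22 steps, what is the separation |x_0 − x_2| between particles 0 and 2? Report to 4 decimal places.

1.1902

step 0: x0=(1.6800, 0.4500) x1=(-1.2100, 0.0600) x2=(0.5800, 1.1500)
step 1: x0=(1.6635, 0.4274) x1=(-1.2167, 0.0165) x2=(0.5792, 1.1755)
step 2: x0=(1.6394, 0.4046) x1=(-1.2163, -0.0248) x2=(0.5770, 1.1991)
step 3: x0=(1.6078, 0.3816) x1=(-1.2088, -0.0637) x2=(0.5731, 1.2206)
step 4: x0=(1.5689, 0.3586) x1=(-1.1942, -0.1001) x2=(0.5677, 1.2398)
step 5: x0=(1.5229, 0.3354) x1=(-1.1728, -0.1339) x2=(0.5607, 1.2566)
step 6: x0=(1.4700, 0.3122) x1=(-1.1446, -0.1650) x2=(0.5521, 1.2710)
step 7: x0=(1.4106, 0.2889) x1=(-1.1100, -0.1934) x2=(0.5419, 1.2828)
step 8: x0=(1.3449, 0.2656) x1=(-1.0693, -0.2189) x2=(0.5302, 1.2921)
step 9: x0=(1.2735, 0.2423) x1=(-1.0227, -0.2416) x2=(0.5169, 1.2987)
step 10: x0=(1.1967, 0.2192) x1=(-0.9706, -0.2615) x2=(0.5022, 1.3026)
step 11: x0=(1.1151, 0.1961) x1=(-0.9135, -0.2786) x2=(0.4860, 1.3039)
step 12: x0=(1.0292, 0.1732) x1=(-0.8517, -0.2929) x2=(0.4685, 1.3024)
step 13: x0=(0.9395, 0.1505) x1=(-0.7859, -0.3045) x2=(0.4497, 1.2983)
step 14: x0=(0.8466, 0.1280) x1=(-0.7164, -0.3134) x2=(0.4297, 1.2916)
step 15: x0=(0.7512, 0.1060) x1=(-0.6439, -0.3199) x2=(0.4086, 1.2822)
step 16: x0=(0.6537, 0.0844) x1=(-0.5687, -0.3240) x2=(0.3865, 1.2704)
step 17: x0=(0.5548, 0.0634) x1=(-0.4916, -0.3258) x2=(0.3634, 1.2561)
step 18: x0=(0.4551, 0.0432) x1=(-0.4130, -0.3257) x2=(0.3395, 1.2394)
step 19: x0=(0.3553, 0.0238) x1=(-0.3335, -0.3237) x2=(0.3148, 1.2204)
step 20: x0=(0.2558, 0.0056) x1=(-0.2536, -0.3202) x2=(0.2896, 1.1993)
step 21: x0=(0.1572, -0.0112) x1=(-0.1737, -0.3155) x2=(0.2638, 1.1760)
step 22: x0=(0.0598, -0.0260) x1=(-0.0942, -0.3101) x2=(0.2375, 1.1508)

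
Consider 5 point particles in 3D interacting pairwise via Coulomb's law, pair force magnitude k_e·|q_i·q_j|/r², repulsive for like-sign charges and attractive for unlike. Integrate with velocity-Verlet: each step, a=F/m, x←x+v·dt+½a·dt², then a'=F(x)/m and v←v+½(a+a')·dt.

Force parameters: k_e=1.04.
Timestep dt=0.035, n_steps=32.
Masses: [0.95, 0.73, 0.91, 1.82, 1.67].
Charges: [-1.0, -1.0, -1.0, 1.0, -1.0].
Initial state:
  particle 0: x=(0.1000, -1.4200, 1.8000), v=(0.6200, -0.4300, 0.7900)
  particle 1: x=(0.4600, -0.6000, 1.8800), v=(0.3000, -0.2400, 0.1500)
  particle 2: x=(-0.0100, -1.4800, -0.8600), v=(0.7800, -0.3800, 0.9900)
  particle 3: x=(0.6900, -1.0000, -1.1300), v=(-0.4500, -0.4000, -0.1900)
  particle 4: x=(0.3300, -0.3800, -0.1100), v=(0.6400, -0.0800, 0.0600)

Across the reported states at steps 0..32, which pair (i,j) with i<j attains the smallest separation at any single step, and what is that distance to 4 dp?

pair (2,3), distance 0.6159

step 0: x0=(0.1000, -1.4200, 1.8000) x1=(0.4600, -0.6000, 1.8800) x2=(-0.0100, -1.4800, -0.8600) x3=(0.6900, -1.0000, -1.1300) x4=(0.3300, -0.3800, -0.1100)
step 1: x0=(0.1214, -1.4359, 1.8277) x1=(0.4710, -0.6074, 1.8856) x2=(0.0179, -1.4931, -0.8260) x3=(0.6738, -1.0141, -1.1363) x4=(0.3525, -0.3827, -0.1082)
step 2: x0=(0.1421, -1.4533, 1.8556) x1=(0.4828, -0.6129, 1.8917) x2=(0.0469, -1.5059, -0.7934) x3=(0.6568, -1.0285, -1.1417) x4=(0.3753, -0.3852, -0.1068)
step 3: x0=(0.1622, -1.4724, 1.8837) x1=(0.4956, -0.6164, 1.8984) x2=(0.0772, -1.5183, -0.7624) x3=(0.6390, -1.0433, -1.1462) x4=(0.3982, -0.3876, -0.1060)
step 4: x0=(0.1818, -1.4931, 1.9121) x1=(0.5091, -0.6180, 1.9055) x2=(0.1086, -1.5303, -0.7330) x3=(0.6204, -1.0583, -1.1497) x4=(0.4214, -0.3897, -0.1057)
step 5: x0=(0.2008, -1.5153, 1.9408) x1=(0.5234, -0.6177, 1.9131) x2=(0.1411, -1.5417, -0.7054) x3=(0.6010, -1.0738, -1.1521) x4=(0.4448, -0.3917, -0.1059)
step 6: x0=(0.2193, -1.5390, 1.9698) x1=(0.5384, -0.6156, 1.9211) x2=(0.1747, -1.5526, -0.6799) x3=(0.5810, -1.0897, -1.1534) x4=(0.4683, -0.3935, -0.1066)
step 7: x0=(0.2374, -1.5641, 1.9991) x1=(0.5541, -0.6117, 1.9294) x2=(0.2093, -1.5628, -0.6564) x3=(0.5602, -1.1060, -1.1535) x4=(0.4920, -0.3950, -0.1078)
step 8: x0=(0.2550, -1.5906, 2.0287) x1=(0.5703, -0.6063, 1.9381) x2=(0.2449, -1.5723, -0.6352) x3=(0.5389, -1.1228, -1.1524) x4=(0.5158, -0.3964, -0.1095)
step 9: x0=(0.2722, -1.6183, 2.0588) x1=(0.5871, -0.5993, 1.9470) x2=(0.2812, -1.5812, -0.6165) x3=(0.5171, -1.1401, -1.1498) x4=(0.5397, -0.3975, -0.1118)
step 10: x0=(0.2891, -1.6472, 2.0892) x1=(0.6043, -0.5908, 1.9563) x2=(0.3182, -1.5892, -0.6004) x3=(0.4949, -1.1579, -1.1458) x4=(0.5636, -0.3985, -0.1145)
step 11: x0=(0.3056, -1.6773, 2.1199) x1=(0.6220, -0.5810, 1.9658) x2=(0.3557, -1.5964, -0.5870) x3=(0.4723, -1.1763, -1.1403) x4=(0.5877, -0.3993, -0.1177)
step 12: x0=(0.3219, -1.7084, 2.1511) x1=(0.6400, -0.5699, 1.9756) x2=(0.3935, -1.6027, -0.5764) x3=(0.4496, -1.1953, -1.1333) x4=(0.6118, -0.3998, -0.1214)
step 13: x0=(0.3379, -1.7404, 2.1826) x1=(0.6584, -0.5577, 1.9856) x2=(0.4314, -1.6082, -0.5689) x3=(0.4267, -1.2149, -1.1246) x4=(0.6359, -0.4001, -0.1255)
step 14: x0=(0.3536, -1.7734, 2.2144) x1=(0.6771, -0.5443, 1.9959) x2=(0.4692, -1.6127, -0.5644) x3=(0.4040, -1.2351, -1.1142) x4=(0.6601, -0.4003, -0.1301)
step 15: x0=(0.3691, -1.8073, 2.2466) x1=(0.6960, -0.5299, 2.0064) x2=(0.5065, -1.6163, -0.5632) x3=(0.3815, -1.2559, -1.1021) x4=(0.6842, -0.4002, -0.1351)
step 16: x0=(0.3844, -1.8419, 2.2792) x1=(0.7152, -0.5146, 2.0172) x2=(0.5431, -1.6189, -0.5651) x3=(0.3594, -1.2774, -1.0883) x4=(0.7083, -0.4000, -0.1405)
step 17: x0=(0.3995, -1.8773, 2.3120) x1=(0.7346, -0.4983, 2.0282) x2=(0.5786, -1.6207, -0.5703) x3=(0.3379, -1.2994, -1.0728) x4=(0.7324, -0.3995, -0.1464)
step 18: x0=(0.4144, -1.9133, 2.3452) x1=(0.7542, -0.4813, 2.0395) x2=(0.6128, -1.6216, -0.5788) x3=(0.3171, -1.3220, -1.0555) x4=(0.7564, -0.3988, -0.1526)
step 19: x0=(0.4292, -1.9500, 2.3787) x1=(0.7739, -0.4635, 2.0510) x2=(0.6453, -1.6217, -0.5904) x3=(0.2973, -1.3452, -1.0366) x4=(0.7803, -0.3980, -0.1592)
step 20: x0=(0.4438, -1.9873, 2.4124) x1=(0.7938, -0.4449, 2.0627) x2=(0.6757, -1.6211, -0.6052) x3=(0.2786, -1.3689, -1.0161) x4=(0.8041, -0.3969, -0.1661)
step 21: x0=(0.4583, -2.0251, 2.4464) x1=(0.8138, -0.4258, 2.0747) x2=(0.7038, -1.6198, -0.6228) x3=(0.2611, -1.3930, -0.9941) x4=(0.8279, -0.3957, -0.1733)
step 22: x0=(0.4726, -2.0635, 2.4807) x1=(0.8340, -0.4059, 2.0869) x2=(0.7293, -1.6180, -0.6432) x3=(0.2452, -1.4176, -0.9706) x4=(0.8515, -0.3943, -0.1808)
step 23: x0=(0.4868, -2.1024, 2.5152) x1=(0.8542, -0.3856, 2.0994) x2=(0.7518, -1.6159, -0.6661) x3=(0.2308, -1.4425, -0.9459) x4=(0.8751, -0.3927, -0.1886)
step 24: x0=(0.5009, -2.1417, 2.5499) x1=(0.8745, -0.3647, 2.1121) x2=(0.7711, -1.6134, -0.6913) x3=(0.2181, -1.4677, -0.9200) x4=(0.8985, -0.3909, -0.1966)
step 25: x0=(0.5149, -2.1814, 2.5848) x1=(0.8949, -0.3432, 2.1250) x2=(0.7870, -1.6109, -0.7183) x3=(0.2073, -1.4930, -0.8932) x4=(0.9218, -0.3889, -0.2049)
step 26: x0=(0.5287, -2.2216, 2.6200) x1=(0.9153, -0.3214, 2.1382) x2=(0.7994, -1.6085, -0.7470) x3=(0.1984, -1.5185, -0.8656) x4=(0.9450, -0.3868, -0.2133)
step 27: x0=(0.5425, -2.2621, 2.6553) x1=(0.9358, -0.2990, 2.1515) x2=(0.8081, -1.6062, -0.7770) x3=(0.1914, -1.5439, -0.8374) x4=(0.9681, -0.3845, -0.2219)
step 28: x0=(0.5562, -2.3031, 2.6908) x1=(0.9563, -0.2763, 2.1651) x2=(0.8132, -1.6043, -0.8078) x3=(0.1864, -1.5693, -0.8088) x4=(0.9911, -0.3820, -0.2306)
step 29: x0=(0.5698, -2.3443, 2.7265) x1=(0.9769, -0.2532, 2.1789) x2=(0.8147, -1.6030, -0.8392) x3=(0.1833, -1.5946, -0.7800) x4=(1.0140, -0.3794, -0.2395)
step 30: x0=(0.5833, -2.3859, 2.7623) x1=(0.9975, -0.2297, 2.1930) x2=(0.8126, -1.6022, -0.8708) x3=(0.1821, -1.6197, -0.7512) x4=(1.0368, -0.3766, -0.2485)
step 31: x0=(0.5967, -2.4277, 2.7982) x1=(1.0181, -0.2059, 2.2072) x2=(0.8070, -1.6023, -0.9023) x3=(0.1828, -1.6445, -0.7224) x4=(1.0595, -0.3737, -0.2576)
step 32: x0=(0.6101, -2.4699, 2.8343) x1=(1.0387, -0.1817, 2.2217) x2=(0.7982, -1.6031, -0.9334) x3=(0.1852, -1.6689, -0.6940) x4=(1.0821, -0.3707, -0.2667)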